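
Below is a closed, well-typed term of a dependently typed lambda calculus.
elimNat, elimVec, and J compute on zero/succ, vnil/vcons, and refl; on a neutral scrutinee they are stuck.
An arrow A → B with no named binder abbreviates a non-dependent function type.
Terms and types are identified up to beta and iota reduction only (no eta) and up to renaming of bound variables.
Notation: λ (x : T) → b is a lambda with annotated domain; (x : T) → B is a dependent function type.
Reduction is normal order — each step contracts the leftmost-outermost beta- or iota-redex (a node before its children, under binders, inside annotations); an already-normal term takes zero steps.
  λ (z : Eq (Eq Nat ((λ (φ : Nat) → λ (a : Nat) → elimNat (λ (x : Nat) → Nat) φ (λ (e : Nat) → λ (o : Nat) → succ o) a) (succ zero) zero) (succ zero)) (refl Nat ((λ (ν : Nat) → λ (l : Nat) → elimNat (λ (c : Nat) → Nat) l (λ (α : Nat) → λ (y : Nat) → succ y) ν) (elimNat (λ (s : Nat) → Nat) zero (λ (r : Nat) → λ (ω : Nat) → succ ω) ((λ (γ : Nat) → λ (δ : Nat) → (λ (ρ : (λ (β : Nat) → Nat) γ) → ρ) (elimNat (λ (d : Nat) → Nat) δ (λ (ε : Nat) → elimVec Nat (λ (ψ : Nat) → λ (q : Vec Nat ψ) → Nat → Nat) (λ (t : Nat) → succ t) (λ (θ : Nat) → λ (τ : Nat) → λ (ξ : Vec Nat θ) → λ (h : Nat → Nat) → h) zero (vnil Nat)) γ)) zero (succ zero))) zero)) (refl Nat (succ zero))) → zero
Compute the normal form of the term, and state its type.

reduced normal form:
  λ (z : Eq (Eq Nat (succ zero) (succ zero)) (refl Nat (succ zero)) (refl Nat (succ zero))) → zero
type:
  Eq (Eq Nat (succ zero) (succ zero)) (refl Nat (succ zero)) (refl Nat (succ zero)) → Nat


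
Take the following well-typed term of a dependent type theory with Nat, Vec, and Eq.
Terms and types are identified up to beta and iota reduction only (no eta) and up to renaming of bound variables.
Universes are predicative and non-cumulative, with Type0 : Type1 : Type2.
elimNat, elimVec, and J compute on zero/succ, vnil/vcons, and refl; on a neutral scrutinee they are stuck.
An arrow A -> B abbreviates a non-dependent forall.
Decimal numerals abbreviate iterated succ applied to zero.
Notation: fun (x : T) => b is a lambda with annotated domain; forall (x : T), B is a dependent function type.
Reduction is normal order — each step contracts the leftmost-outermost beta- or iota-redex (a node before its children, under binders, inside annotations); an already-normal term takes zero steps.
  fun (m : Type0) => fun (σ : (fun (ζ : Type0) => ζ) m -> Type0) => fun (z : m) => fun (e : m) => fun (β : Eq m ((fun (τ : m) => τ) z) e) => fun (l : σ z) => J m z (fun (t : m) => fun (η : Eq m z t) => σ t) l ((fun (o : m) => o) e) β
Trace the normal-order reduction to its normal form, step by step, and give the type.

normal-order reduction sequence:
  fun (m : Type0) => fun (σ : (fun (ζ : Type0) => ζ) m -> Type0) => fun (z : m) => fun (e : m) => fun (β : Eq m ((fun (τ : m) => τ) z) e) => fun (l : σ z) => J m z (fun (t : m) => fun (η : Eq m z t) => σ t) l ((fun (o : m) => o) e) β
  ~> fun (m : Type0) => fun (σ : m -> Type0) => fun (ζ : m) => fun (z : m) => fun (e : Eq m ((fun (β : m) => β) ζ) z) => fun (τ : σ ζ) => J m ζ (fun (l : m) => fun (t : Eq m ζ l) => σ l) τ ((fun (η : m) => η) z) e
  ~> fun (m : Type0) => fun (σ : m -> Type0) => fun (ζ : m) => fun (z : m) => fun (e : Eq m ζ z) => fun (β : σ ζ) => J m ζ (fun (τ : m) => fun (l : Eq m ζ τ) => σ τ) β ((fun (t : m) => t) z) e
  ~> fun (m : Type0) => fun (σ : m -> Type0) => fun (ζ : m) => fun (z : m) => fun (e : Eq m ζ z) => fun (β : σ ζ) => J m ζ (fun (τ : m) => fun (l : Eq m ζ τ) => σ τ) β z e
the term's type:
  forall (m : Type0), forall (σ : m -> Type0), forall (ζ : m), forall (z : m), Eq m ζ z -> σ ζ -> σ z


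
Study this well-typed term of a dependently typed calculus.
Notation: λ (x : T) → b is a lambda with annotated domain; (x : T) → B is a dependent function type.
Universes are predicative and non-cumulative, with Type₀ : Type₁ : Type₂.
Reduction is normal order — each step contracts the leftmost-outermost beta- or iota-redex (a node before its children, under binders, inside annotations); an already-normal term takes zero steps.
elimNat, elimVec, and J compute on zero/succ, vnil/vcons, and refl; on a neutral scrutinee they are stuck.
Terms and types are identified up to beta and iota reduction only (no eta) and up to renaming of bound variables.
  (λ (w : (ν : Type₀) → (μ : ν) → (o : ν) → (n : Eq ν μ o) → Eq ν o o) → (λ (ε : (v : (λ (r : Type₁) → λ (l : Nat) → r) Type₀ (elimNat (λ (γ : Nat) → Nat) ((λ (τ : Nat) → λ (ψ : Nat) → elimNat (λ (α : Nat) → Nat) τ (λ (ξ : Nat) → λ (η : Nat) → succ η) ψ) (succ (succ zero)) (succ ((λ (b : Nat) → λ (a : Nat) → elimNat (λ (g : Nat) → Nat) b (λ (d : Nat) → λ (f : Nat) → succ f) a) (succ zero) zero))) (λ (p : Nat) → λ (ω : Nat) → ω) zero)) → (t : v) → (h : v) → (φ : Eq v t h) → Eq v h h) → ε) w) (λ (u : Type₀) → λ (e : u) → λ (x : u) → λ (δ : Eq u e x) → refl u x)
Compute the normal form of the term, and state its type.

normal form:
  λ (w : Type₀) → λ (ν : w) → λ (μ : w) → λ (o : Eq w ν μ) → refl w μ
inferred type:
  (w : Type₀) → (ν : w) → (μ : w) → (o : Eq w ν μ) → Eq w μ μ
observation: the leftmost-outermost redex is a beta-redex, and normalization takes 2 steps.


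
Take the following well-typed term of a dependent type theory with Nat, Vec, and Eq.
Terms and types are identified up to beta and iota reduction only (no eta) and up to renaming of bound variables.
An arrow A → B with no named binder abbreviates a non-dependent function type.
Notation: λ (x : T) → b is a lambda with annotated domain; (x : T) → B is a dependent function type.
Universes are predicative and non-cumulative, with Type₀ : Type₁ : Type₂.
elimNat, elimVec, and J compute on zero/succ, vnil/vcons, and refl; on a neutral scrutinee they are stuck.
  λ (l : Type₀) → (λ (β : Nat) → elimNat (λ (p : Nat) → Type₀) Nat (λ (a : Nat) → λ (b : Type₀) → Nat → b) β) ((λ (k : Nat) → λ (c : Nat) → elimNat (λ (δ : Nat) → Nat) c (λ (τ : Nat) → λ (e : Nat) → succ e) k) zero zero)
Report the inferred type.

type:
  Type₀ → Type₀


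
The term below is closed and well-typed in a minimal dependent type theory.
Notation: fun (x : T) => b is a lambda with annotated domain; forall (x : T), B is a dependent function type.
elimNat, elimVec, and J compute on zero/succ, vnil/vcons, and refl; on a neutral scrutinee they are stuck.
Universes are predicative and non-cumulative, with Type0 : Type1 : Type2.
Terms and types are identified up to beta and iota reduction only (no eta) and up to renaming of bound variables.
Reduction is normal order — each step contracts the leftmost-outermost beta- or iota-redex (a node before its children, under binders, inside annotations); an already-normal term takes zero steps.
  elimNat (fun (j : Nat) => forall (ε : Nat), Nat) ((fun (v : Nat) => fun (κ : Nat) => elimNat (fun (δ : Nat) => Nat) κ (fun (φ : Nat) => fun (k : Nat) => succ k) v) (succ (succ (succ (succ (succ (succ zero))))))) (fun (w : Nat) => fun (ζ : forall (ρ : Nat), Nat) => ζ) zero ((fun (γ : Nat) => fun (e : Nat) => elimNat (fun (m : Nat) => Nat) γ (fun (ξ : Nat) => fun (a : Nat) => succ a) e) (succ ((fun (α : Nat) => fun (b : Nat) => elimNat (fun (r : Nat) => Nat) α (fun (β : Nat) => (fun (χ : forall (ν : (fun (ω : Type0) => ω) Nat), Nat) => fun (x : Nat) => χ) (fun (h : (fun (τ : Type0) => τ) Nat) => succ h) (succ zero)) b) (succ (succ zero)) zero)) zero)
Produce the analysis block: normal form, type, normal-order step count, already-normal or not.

resulting normal form:
  succ (succ (succ (succ (succ (succ (succ (succ (succ zero))))))))
type:
  Nat
steps to reach normal form (normal order): 28
started in normal form: no
first redex: an elimNat iota-redex


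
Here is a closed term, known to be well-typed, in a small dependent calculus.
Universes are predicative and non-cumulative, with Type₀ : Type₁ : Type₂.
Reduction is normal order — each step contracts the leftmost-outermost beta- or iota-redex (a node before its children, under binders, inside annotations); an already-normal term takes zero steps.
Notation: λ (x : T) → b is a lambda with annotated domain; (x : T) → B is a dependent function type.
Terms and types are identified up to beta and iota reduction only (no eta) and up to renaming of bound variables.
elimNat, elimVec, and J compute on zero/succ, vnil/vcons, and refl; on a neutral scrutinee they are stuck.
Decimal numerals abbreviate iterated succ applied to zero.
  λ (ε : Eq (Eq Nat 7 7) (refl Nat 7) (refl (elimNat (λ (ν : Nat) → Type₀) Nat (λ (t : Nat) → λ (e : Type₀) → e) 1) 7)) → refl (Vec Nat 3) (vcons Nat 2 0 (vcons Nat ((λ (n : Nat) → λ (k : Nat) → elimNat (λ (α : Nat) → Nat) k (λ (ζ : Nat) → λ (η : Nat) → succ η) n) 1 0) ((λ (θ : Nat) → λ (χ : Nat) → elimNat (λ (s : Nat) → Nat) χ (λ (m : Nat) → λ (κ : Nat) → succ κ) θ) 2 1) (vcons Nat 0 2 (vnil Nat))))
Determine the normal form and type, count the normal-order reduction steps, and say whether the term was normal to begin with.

reduced normal form:
  λ (ε : Eq (Eq Nat 7 7) (refl Nat 7) (refl Nat 7)) → refl (Vec Nat 3) (vcons Nat 2 0 (vcons Nat 1 3 (vcons Nat 0 2 (vnil Nat))))
inferred type:
  (ε : Eq (Eq Nat 7 7) (refl Nat 7) (refl Nat 7)) → Eq (Vec Nat 3) (vcons Nat 2 0 (vcons Nat 1 3 (vcons Nat 0 2 (vnil Nat)))) (vcons Nat 2 0 (vcons Nat 1 3 (vcons Nat 0 2 (vnil Nat))))
steps to reach normal form (normal order): 19
term was already normal: no
first redex: an elimNat iota-redex


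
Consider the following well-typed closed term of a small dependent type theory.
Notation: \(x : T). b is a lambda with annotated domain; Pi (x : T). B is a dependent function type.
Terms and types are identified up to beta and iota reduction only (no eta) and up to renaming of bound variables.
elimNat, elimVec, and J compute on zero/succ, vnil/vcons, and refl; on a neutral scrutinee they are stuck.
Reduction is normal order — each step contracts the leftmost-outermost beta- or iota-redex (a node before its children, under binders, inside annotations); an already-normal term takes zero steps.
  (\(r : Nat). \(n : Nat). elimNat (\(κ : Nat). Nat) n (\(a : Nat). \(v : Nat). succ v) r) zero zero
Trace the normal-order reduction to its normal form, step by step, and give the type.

normal-order reduction sequence:
  (\(r : Nat). \(n : Nat). elimNat (\(κ : Nat). Nat) n (\(a : Nat). \(v : Nat). succ v) r) zero zero
  ~> (\(r : Nat). elimNat (\(n : Nat). Nat) r (\(κ : Nat). \(a : Nat). succ a) zero) zero
  ~> elimNat (\(r : Nat). Nat) zero (\(n : Nat). \(κ : Nat). succ κ) zero
  ~> zero
inferred type:
  Nat


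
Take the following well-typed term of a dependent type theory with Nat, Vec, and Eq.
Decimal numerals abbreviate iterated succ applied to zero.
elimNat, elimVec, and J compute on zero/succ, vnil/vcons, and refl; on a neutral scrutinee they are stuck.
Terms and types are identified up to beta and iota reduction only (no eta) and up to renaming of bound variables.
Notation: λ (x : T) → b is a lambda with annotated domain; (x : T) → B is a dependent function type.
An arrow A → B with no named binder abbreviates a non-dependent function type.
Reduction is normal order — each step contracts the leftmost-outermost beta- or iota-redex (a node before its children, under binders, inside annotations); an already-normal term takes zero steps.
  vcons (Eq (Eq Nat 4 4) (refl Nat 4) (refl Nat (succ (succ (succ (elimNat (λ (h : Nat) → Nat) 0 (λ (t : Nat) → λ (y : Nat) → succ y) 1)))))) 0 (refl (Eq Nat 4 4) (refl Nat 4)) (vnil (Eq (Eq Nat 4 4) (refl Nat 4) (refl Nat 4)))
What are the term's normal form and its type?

resulting normal form:
  vcons (Eq (Eq Nat 4 4) (refl Nat 4) (refl Nat 4)) 0 (refl (Eq Nat 4 4) (refl Nat 4)) (vnil (Eq (Eq Nat 4 4) (refl Nat 4) (refl Nat 4)))
the term's type:
  Vec (Eq (Eq Nat 4 4) (refl Nat 4) (refl Nat 4)) 1


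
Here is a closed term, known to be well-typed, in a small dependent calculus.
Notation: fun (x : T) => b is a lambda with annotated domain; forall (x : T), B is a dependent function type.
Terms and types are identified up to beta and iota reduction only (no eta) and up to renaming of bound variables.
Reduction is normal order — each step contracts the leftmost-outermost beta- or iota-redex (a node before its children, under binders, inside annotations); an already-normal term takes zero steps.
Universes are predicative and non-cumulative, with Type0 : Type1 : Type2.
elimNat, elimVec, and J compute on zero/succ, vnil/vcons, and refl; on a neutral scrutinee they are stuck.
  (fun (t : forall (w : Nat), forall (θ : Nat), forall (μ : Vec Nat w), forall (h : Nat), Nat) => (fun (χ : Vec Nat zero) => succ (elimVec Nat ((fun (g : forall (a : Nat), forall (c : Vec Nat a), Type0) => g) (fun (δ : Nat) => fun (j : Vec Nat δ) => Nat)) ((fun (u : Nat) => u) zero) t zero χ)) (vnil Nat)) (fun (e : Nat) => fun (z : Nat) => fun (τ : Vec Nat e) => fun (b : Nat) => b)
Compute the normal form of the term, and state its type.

normal form:
  succ zero
inferred type:
  Nat


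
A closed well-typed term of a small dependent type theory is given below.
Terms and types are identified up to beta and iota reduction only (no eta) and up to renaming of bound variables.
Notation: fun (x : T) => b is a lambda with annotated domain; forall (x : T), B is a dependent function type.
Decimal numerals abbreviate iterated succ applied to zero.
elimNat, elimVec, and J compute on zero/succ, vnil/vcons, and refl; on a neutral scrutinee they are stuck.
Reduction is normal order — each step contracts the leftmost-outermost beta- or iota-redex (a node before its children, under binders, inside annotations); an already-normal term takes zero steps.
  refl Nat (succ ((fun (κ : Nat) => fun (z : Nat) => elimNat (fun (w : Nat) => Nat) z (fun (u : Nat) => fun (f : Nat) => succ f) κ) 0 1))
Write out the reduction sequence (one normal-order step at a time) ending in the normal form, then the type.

normal-order reduction:
  refl Nat (succ ((fun (κ : Nat) => fun (z : Nat) => elimNat (fun (w : Nat) => Nat) z (fun (u : Nat) => fun (f : Nat) => succ f) κ) 0 1))
  ~> refl Nat (succ ((fun (κ : Nat) => elimNat (fun (z : Nat) => Nat) κ (fun (w : Nat) => fun (u : Nat) => succ u) 0) 1))
  ~> refl Nat (succ (elimNat (fun (κ : Nat) => Nat) 1 (fun (z : Nat) => fun (w : Nat) => succ w) 0))
  ~> refl Nat 2
the term's type:
  Eq Nat 2 2


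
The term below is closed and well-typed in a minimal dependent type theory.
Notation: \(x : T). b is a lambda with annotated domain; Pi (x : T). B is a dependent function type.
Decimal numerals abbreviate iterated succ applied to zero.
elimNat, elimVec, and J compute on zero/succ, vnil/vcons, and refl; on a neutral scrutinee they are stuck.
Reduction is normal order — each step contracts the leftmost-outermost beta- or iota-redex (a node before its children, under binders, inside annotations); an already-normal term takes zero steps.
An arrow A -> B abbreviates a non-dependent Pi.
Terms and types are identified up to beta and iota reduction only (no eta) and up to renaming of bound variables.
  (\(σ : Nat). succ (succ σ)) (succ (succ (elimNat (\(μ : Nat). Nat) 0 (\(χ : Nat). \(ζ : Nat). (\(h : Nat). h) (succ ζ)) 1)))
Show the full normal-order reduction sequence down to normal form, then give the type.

normal-order reduction:
  (\(σ : Nat). succ (succ σ)) (succ (succ (elimNat (\(μ : Nat). Nat) 0 (\(χ : Nat). \(ζ : Nat). (\(h : Nat). h) (succ ζ)) 1)))
  ~> succ (succ (succ (succ (elimNat (\(σ : Nat). Nat) 0 (\(μ : Nat). \(χ : Nat). (\(ζ : Nat). ζ) (succ χ)) 1))))
  ~> succ (succ (succ (succ ((\(σ : Nat). \(μ : Nat). (\(χ : Nat). χ) (succ μ)) 0 (elimNat (\(ζ : Nat). Nat) 0 (\(h : Nat). \(θ : Nat). (\(p : Nat). p) (succ θ)) 0)))))
  ~> succ (succ (succ (succ ((\(σ : Nat). (\(μ : Nat). μ) (succ σ)) (elimNat (\(χ : Nat). Nat) 0 (\(ζ : Nat). \(h : Nat). (\(θ : Nat). θ) (succ h)) 0)))))
  ~> succ (succ (succ (succ ((\(σ : Nat). σ) (succ (elimNat (\(μ : Nat). Nat) 0 (\(χ : Nat). \(ζ : Nat). (\(h : Nat). h) (succ ζ)) 0))))))
  ~> succ (succ (succ (succ (succ (elimNat (\(σ : Nat). Nat) 0 (\(μ : Nat). \(χ : Nat). (\(ζ : Nat). ζ) (succ χ)) 0)))))
  ~> 5
type:
  Nat


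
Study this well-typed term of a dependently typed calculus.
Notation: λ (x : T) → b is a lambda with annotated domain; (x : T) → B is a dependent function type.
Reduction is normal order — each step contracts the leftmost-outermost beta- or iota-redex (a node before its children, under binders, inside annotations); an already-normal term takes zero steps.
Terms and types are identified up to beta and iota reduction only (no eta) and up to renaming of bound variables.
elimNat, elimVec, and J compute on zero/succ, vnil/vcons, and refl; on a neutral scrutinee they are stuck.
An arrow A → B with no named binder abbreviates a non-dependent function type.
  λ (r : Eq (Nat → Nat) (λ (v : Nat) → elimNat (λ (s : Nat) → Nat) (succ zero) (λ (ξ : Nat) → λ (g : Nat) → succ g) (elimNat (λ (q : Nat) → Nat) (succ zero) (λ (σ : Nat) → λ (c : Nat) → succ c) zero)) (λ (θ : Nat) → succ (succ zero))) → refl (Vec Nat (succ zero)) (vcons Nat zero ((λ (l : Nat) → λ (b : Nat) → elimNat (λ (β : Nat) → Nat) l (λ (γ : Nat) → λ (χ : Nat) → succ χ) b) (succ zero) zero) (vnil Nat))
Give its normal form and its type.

reduced normal form:
  λ (r : Eq (Nat → Nat) (λ (v : Nat) → succ (succ zero)) (λ (s : Nat) → succ (succ zero))) → refl (Vec Nat (succ zero)) (vcons Nat zero (succ zero) (vnil Nat))
type:
  Eq (Nat → Nat) (λ (r : Nat) → succ (succ zero)) (λ (v : Nat) → succ (succ zero)) → Eq (Vec Nat (succ zero)) (vcons Nat zero (succ zero) (vnil Nat)) (vcons Nat zero (succ zero) (vnil Nat))


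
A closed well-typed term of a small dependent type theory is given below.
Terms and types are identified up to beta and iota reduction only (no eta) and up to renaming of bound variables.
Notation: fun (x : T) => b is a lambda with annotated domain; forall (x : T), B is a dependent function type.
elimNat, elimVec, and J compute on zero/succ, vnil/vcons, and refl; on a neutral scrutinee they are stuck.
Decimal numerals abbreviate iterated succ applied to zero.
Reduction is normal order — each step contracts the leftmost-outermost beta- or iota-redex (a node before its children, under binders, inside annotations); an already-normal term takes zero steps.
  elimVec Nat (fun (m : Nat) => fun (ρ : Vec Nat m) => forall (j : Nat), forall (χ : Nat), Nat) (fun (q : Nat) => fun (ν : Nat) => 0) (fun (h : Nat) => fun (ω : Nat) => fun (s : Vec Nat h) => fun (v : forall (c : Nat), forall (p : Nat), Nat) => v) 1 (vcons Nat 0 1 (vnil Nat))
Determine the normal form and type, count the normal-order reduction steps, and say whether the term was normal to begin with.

normal form:
  fun (m : Nat) => fun (ρ : Nat) => 0
the term's type:
  forall (m : Nat), forall (ρ : Nat), Nat
reduction steps (normal order): 6
already normal: no
first contracted redex: an elimVec iota-redex


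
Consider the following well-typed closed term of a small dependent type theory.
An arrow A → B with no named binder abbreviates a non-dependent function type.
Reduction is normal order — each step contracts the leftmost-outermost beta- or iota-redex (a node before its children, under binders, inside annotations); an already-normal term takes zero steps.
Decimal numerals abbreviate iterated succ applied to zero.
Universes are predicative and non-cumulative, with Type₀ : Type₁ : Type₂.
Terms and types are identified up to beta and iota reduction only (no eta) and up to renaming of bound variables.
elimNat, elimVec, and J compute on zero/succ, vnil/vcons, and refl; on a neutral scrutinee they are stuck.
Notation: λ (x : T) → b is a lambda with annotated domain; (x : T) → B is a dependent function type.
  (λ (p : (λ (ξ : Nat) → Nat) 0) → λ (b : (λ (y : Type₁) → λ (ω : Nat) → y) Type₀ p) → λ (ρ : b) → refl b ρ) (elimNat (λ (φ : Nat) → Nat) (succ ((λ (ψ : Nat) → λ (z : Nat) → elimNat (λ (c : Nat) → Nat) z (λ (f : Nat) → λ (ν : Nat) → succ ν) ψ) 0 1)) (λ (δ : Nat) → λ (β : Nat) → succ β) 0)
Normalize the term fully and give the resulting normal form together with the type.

resulting normal form:
  λ (p : Type₀) → λ (ξ : p) → refl p ξ
inferred type:
  (p : Type₀) → (ξ : p) → Eq p ξ ξ
observation: 3 normal-order steps normalize the term, beginning with a beta-redex.


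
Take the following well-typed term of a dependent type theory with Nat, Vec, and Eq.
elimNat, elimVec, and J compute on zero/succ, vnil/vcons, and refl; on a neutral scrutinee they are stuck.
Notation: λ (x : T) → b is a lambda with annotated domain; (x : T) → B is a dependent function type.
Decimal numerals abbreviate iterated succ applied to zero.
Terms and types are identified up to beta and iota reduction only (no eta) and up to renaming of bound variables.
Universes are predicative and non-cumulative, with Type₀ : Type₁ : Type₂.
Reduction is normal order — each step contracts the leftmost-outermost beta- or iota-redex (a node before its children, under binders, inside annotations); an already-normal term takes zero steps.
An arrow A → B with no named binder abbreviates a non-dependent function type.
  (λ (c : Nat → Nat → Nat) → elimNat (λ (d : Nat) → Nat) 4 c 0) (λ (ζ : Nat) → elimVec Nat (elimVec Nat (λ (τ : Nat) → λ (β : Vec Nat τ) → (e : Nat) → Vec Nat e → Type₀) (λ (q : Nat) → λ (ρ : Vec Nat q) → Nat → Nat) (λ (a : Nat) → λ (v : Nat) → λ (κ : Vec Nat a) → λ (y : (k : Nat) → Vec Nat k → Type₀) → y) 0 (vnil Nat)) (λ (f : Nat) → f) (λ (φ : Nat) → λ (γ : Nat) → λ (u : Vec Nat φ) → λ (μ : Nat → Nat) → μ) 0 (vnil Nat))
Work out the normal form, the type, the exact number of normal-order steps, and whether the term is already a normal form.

normal form:
  4
the term's type:
  Nat
normal-order step count: 2
term was already normal: no
first contracted redex: a beta-redex


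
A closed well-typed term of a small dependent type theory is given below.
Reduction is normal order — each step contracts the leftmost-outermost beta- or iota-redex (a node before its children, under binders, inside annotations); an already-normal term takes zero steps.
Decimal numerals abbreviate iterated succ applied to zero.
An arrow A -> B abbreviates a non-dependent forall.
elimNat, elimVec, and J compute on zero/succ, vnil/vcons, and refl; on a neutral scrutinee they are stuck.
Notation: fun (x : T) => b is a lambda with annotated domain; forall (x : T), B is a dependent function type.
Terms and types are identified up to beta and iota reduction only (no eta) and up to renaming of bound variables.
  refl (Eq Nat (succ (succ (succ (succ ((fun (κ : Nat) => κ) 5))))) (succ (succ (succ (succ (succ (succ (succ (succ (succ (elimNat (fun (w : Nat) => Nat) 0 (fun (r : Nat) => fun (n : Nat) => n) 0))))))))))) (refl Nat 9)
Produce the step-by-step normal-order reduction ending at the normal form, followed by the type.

normal-order reduction:
  refl (Eq Nat (succ (succ (succ (succ ((fun (κ : Nat) => κ) 5))))) (succ (succ (succ (succ (succ (succ (succ (succ (succ (elimNat (fun (w : Nat) => Nat) 0 (fun (r : Nat) => fun (n : Nat) => n) 0))))))))))) (refl Nat 9)
  ~> refl (Eq Nat 9 (succ (succ (succ (succ (succ (succ (succ (succ (succ (elimNat (fun (κ : Nat) => Nat) 0 (fun (w : Nat) => fun (r : Nat) => r) 0))))))))))) (refl Nat 9)
  ~> refl (Eq Nat 9 9) (refl Nat 9)
inferred type:
  Eq (Eq Nat 9 9) (refl Nat 9) (refl Nat 9)


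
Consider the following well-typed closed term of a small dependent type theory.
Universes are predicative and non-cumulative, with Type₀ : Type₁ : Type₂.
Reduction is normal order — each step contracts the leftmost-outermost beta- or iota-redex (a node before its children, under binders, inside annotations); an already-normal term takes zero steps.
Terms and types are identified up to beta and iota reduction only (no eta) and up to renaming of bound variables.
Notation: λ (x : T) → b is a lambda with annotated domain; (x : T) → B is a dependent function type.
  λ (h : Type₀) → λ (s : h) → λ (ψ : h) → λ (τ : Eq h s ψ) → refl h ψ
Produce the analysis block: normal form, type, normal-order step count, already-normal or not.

resulting normal form:
  λ (h : Type₀) → λ (s : h) → λ (ψ : h) → λ (τ : Eq h s ψ) → refl h ψ
inferred type:
  (h : Type₀) → (s : h) → (ψ : h) → (τ : Eq h s ψ) → Eq h ψ ψ
reduction steps (normal order): 0
already normal: yes


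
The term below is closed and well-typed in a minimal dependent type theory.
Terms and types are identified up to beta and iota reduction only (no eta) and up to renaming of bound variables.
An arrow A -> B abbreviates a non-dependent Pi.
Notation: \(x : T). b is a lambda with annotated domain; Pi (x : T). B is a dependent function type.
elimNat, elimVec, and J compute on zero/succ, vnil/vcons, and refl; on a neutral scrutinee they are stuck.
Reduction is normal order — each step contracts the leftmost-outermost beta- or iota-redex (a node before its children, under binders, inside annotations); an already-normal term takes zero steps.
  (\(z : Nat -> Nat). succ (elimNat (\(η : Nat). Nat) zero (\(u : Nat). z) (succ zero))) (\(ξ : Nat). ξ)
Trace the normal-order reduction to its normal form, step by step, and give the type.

normal-order reduction:
  (\(z : Nat -> Nat). succ (elimNat (\(η : Nat). Nat) zero (\(u : Nat). z) (succ zero))) (\(ξ : Nat). ξ)
  ~> succ (elimNat (\(z : Nat). Nat) zero (\(η : Nat). \(u : Nat). u) (succ zero))
  ~> succ ((\(z : Nat). \(η : Nat). η) zero (elimNat (\(u : Nat). Nat) zero (\(ξ : Nat). \(i : Nat). i) zero))
  ~> succ ((\(z : Nat). z) (elimNat (\(η : Nat). Nat) zero (\(u : Nat). \(ξ : Nat). ξ) zero))
  ~> succ (elimNat (\(z : Nat). Nat) zero (\(η : Nat). \(u : Nat). u) zero)
  ~> succ zero
the term's type:
  Nat


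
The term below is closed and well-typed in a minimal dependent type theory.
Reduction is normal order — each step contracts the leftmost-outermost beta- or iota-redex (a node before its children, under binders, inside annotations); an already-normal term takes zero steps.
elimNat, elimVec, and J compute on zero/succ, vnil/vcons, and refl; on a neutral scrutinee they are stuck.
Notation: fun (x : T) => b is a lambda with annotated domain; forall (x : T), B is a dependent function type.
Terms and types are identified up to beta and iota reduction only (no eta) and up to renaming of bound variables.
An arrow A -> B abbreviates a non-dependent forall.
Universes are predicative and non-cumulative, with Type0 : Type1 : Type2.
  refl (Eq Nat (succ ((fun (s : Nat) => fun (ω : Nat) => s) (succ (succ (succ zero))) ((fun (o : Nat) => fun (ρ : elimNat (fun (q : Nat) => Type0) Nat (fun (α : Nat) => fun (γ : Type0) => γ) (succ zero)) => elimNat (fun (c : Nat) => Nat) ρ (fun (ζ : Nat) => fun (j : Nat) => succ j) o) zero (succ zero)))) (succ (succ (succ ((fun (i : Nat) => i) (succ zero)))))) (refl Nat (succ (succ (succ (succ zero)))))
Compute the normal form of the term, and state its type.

resulting normal form:
  refl (Eq Nat (succ (succ (succ (succ zero)))) (succ (succ (succ (succ zero))))) (refl Nat (succ (succ (succ (succ zero)))))
type:
  Eq (Eq Nat (succ (succ (succ (succ zero)))) (succ (succ (succ (succ zero))))) (refl Nat (succ (succ (succ (succ zero))))) (refl Nat (succ (succ (succ (succ zero)))))
observation: 3 normal-order steps normalize the term, beginning with a beta-redex.


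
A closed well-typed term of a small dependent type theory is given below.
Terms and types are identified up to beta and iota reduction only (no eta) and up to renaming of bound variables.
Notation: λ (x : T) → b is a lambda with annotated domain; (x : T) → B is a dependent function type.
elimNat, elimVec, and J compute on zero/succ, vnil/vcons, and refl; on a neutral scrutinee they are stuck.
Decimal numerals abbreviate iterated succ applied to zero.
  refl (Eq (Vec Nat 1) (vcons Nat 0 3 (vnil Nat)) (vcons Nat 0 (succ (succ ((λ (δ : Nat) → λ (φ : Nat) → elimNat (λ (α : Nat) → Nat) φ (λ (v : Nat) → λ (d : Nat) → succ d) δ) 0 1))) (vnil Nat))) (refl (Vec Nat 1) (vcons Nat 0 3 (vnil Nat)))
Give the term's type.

the term's type:
  Eq (Eq (Vec Nat 1) (vcons Nat 0 3 (vnil Nat)) (vcons Nat 0 3 (vnil Nat))) (refl (Vec Nat 1) (vcons Nat 0 3 (vnil Nat))) (refl (Vec Nat 1) (vcons Nat 0 3 (vnil Nat)))


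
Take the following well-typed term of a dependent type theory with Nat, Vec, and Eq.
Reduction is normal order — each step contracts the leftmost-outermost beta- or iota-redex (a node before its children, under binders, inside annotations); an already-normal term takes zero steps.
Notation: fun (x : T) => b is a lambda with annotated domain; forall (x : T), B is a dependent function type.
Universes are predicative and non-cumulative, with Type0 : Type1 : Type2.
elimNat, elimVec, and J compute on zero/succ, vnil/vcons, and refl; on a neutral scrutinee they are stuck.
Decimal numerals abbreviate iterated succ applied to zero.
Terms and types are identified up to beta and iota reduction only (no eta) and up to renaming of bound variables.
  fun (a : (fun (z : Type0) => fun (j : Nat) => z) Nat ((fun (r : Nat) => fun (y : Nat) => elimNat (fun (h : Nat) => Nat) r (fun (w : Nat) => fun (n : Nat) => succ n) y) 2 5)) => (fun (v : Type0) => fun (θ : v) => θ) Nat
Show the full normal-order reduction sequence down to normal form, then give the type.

normal-order reduction sequence:
  fun (a : (fun (z : Type0) => fun (j : Nat) => z) Nat ((fun (r : Nat) => fun (y : Nat) => elimNat (fun (h : Nat) => Nat) r (fun (w : Nat) => fun (n : Nat) => succ n) y) 2 5)) => (fun (v : Type0) => fun (θ : v) => θ) Nat
  ~> fun (a : (fun (z : Nat) => Nat) ((fun (j : Nat) => fun (r : Nat) => elimNat (fun (y : Nat) => Nat) j (fun (h : Nat) => fun (w : Nat) => succ w) r) 2 5)) => (fun (n : Type0) => fun (v : n) => v) Nat
  ~> fun (a : Nat) => (fun (z : Type0) => fun (j : z) => j) Nat
  ~> fun (a : Nat) => fun (z : Nat) => z
inferred type:
  forall (a : Nat), forall (z : Nat), Nat


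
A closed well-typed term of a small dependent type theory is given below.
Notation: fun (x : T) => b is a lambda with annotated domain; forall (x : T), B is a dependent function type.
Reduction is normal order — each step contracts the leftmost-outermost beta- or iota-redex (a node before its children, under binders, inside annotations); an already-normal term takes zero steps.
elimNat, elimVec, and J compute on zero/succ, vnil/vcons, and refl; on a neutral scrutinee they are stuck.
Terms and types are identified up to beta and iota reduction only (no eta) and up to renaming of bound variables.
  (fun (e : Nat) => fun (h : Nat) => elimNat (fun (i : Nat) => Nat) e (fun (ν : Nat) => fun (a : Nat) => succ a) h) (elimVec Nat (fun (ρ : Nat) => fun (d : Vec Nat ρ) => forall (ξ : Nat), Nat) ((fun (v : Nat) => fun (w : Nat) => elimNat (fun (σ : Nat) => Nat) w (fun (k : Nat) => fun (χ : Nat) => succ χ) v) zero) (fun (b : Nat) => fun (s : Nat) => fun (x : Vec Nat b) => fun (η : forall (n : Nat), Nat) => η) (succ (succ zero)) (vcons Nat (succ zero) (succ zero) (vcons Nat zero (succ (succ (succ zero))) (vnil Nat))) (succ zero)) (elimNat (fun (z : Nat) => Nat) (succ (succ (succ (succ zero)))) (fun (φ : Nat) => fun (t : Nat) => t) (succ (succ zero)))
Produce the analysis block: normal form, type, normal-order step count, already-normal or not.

reduced normal form:
  succ (succ (succ (succ (succ zero))))
inferred type:
  Nat
normal-order step count: 36
started in normal form: no
first redex: a beta-redex


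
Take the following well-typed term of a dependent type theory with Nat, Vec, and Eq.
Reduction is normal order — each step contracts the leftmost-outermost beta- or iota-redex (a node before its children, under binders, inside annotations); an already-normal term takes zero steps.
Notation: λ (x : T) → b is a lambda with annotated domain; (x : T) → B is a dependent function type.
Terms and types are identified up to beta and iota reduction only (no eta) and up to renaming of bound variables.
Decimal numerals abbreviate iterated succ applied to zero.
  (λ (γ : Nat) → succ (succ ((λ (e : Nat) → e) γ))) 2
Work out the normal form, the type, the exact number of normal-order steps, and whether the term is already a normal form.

normal form:
  4
inferred type:
  Nat
normal-order step count: 2
term was already normal: no
first redex: a beta-redex


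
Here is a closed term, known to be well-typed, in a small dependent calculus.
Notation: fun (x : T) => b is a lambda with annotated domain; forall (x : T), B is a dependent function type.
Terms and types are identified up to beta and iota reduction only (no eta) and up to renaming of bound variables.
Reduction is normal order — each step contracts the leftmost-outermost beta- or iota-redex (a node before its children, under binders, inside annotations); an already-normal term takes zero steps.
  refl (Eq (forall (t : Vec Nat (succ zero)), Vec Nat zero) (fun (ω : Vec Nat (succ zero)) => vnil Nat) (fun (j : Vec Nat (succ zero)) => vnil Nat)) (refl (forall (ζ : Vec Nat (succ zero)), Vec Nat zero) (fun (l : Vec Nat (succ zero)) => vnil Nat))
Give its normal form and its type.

reduced normal form:
  refl (Eq (forall (t : Vec Nat (succ zero)), Vec Nat zero) (fun (ω : Vec Nat (succ zero)) => vnil Nat) (fun (j : Vec Nat (succ zero)) => vnil Nat)) (refl (forall (ζ : Vec Nat (succ zero)), Vec Nat zero) (fun (l : Vec Nat (succ zero)) => vnil Nat))
inferred type:
  Eq (Eq (forall (t : Vec Nat (succ zero)), Vec Nat zero) (fun (ω : Vec Nat (succ zero)) => vnil Nat) (fun (j : Vec Nat (succ zero)) => vnil Nat)) (refl (forall (ζ : Vec Nat (succ zero)), Vec Nat zero) (fun (l : Vec Nat (succ zero)) => vnil Nat)) (refl (forall (α : Vec Nat (succ zero)), Vec Nat zero) (fun (n : Vec Nat (succ zero)) => vnil Nat))


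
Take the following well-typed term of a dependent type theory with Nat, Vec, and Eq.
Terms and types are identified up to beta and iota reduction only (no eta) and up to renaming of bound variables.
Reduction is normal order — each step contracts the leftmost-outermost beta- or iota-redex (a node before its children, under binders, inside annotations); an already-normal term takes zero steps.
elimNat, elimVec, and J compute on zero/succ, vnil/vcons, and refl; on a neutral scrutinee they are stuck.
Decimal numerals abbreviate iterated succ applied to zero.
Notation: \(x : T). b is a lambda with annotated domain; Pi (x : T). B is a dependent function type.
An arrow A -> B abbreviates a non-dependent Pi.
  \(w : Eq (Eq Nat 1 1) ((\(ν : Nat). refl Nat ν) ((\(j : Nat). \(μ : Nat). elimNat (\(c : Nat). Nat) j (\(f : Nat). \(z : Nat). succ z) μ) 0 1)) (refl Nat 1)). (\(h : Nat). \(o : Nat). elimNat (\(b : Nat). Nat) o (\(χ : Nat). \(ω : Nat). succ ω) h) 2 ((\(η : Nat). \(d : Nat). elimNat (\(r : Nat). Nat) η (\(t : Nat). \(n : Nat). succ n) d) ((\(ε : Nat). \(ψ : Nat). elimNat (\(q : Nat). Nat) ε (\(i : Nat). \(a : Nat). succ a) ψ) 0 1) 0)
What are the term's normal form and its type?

resulting normal form:
  \(w : Eq (Eq Nat 1 1) (refl Nat 1) (refl Nat 1)). 3
inferred type:
  Eq (Eq Nat 1 1) (refl Nat 1) (refl Nat 1) -> Nat


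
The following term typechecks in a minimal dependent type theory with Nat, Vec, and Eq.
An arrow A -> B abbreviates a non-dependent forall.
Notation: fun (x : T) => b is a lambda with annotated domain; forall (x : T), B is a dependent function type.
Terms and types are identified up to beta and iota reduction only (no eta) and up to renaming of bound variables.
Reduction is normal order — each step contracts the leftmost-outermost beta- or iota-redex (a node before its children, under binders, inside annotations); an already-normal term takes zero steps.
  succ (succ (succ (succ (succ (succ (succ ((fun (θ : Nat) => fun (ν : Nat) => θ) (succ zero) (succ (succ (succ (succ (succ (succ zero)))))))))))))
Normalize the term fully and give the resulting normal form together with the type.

resulting normal form:
  succ (succ (succ (succ (succ (succ (succ (succ zero)))))))
the term's type:
  Nat
observation: contracting a beta-redex first, the term normalizes in 2 steps.


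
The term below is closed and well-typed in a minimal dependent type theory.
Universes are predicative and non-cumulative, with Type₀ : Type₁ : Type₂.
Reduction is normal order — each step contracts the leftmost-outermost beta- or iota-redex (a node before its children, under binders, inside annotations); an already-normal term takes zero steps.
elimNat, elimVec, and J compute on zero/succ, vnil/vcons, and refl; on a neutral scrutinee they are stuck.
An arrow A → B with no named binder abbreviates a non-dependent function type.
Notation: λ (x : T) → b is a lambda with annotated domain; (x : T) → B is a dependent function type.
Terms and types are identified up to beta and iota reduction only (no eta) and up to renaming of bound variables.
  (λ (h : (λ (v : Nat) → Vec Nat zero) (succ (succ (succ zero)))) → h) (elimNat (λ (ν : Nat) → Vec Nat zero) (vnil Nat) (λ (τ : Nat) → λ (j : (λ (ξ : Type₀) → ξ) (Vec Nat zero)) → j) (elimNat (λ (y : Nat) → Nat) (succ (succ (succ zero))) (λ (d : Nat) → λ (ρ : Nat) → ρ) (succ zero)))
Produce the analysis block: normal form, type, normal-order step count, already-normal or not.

reduced normal form:
  vnil Nat
the term's type:
  Vec Nat zero
steps to reach normal form (normal order): 16
term was already normal: no
first contracted redex: a beta-redex


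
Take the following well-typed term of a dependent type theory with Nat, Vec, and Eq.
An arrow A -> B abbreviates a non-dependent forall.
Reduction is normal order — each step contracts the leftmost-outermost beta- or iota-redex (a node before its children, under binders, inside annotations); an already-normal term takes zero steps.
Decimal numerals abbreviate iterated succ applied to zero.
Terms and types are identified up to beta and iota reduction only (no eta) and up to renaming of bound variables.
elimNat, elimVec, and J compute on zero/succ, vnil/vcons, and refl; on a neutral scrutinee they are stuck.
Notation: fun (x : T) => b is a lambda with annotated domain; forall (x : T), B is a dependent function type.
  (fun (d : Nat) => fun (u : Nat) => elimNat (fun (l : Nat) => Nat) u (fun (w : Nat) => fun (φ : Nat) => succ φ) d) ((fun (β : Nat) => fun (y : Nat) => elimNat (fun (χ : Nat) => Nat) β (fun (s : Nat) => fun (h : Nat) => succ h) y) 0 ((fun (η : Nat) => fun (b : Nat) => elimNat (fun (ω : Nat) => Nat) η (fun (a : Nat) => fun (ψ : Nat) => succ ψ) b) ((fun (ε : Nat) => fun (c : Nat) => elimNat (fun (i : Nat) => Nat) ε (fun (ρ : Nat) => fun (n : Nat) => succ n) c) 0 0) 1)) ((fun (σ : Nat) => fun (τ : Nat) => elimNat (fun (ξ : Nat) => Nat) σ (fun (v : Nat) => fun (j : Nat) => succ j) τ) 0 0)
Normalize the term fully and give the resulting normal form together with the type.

reduced normal form:
  1
inferred type:
  Nat
observation: the term reaches its normal form after 24 normal-order steps.


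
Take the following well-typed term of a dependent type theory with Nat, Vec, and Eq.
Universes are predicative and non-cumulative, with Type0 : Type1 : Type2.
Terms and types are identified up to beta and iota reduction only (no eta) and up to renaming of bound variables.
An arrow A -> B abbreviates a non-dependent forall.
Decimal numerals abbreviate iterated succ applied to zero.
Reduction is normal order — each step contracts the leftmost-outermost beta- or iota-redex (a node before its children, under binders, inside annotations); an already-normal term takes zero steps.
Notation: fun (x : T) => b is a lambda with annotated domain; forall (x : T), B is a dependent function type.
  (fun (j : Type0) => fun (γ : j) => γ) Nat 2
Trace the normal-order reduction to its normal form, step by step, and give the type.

normal-order reduction sequence:
  (fun (j : Type0) => fun (γ : j) => γ) Nat 2
  ~> (fun (j : Nat) => j) 2
  ~> 2
the term's type:
  Nat
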